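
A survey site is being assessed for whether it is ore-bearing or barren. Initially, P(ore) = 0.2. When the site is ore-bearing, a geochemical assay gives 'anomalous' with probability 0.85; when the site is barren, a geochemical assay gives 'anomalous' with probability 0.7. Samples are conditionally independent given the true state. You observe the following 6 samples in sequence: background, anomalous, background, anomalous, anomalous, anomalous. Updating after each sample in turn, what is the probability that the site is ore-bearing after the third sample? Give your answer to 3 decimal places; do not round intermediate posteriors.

Each posterior becomes the prior for the next update.
After 'background': P(ore) = 0.15·0.2000 / (0.15·0.2000 + 0.3·0.8000) ≈ 0.1111
After 'anomalous': P(ore) = 0.85·0.1111 / (0.85·0.1111 + 0.7·0.8889) ≈ 0.1318
After 'background': P(ore) = 0.15·0.1318 / (0.15·0.1318 + 0.3·0.8682) ≈ 0.0705

0.071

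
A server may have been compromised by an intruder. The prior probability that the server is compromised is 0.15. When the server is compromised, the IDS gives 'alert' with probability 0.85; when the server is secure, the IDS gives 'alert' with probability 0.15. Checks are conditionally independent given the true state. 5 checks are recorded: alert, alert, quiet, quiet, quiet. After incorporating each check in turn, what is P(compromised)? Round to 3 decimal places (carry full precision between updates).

0.030

After 'alert': P(compromised) = 0.85·0.1500 / (0.85·0.1500 + 0.15·0.8500) ≈ 0.5000
After 'alert': P(compromised) = 0.85·0.5000 / (0.85·0.5000 + 0.15·0.5000) ≈ 0.8500
After 'quiet': P(compromised) = 0.15·0.8500 / (0.15·0.8500 + 0.85·0.1500) ≈ 0.5000
After 'quiet': P(compromised) = 0.15·0.5000 / (0.15·0.5000 + 0.85·0.5000) ≈ 0.1500
After 'quiet': P(compromised) = 0.15·0.1500 / (0.15·0.1500 + 0.85·0.8500) ≈ 0.0302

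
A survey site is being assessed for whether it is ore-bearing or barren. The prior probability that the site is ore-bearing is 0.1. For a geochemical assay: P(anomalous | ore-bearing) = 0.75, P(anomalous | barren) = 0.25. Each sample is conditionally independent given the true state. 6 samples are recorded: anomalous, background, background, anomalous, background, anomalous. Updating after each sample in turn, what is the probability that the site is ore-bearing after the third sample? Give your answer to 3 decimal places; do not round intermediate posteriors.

0.036

After 'anomalous': P(ore) = 0.75·0.1000 / (0.75·0.1000 + 0.25·0.9000) ≈ 0.2500
After 'background': P(ore) = 0.25·0.2500 / (0.25·0.2500 + 0.75·0.7500) ≈ 0.1000
After 'background': P(ore) = 0.25·0.1000 / (0.25·0.1000 + 0.75·0.9000) ≈ 0.0357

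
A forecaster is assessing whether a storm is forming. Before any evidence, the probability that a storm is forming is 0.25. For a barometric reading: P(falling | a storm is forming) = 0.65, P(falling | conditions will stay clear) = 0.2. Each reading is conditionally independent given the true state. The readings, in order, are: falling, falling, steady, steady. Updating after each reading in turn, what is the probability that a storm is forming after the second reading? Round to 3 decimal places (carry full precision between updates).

0.779

After 'falling': P(storm) = 0.65·0.2500 / (0.65·0.2500 + 0.2·0.7500) ≈ 0.5200
After 'falling': P(storm) = 0.65·0.5200 / (0.65·0.5200 + 0.2·0.4800) ≈ 0.7788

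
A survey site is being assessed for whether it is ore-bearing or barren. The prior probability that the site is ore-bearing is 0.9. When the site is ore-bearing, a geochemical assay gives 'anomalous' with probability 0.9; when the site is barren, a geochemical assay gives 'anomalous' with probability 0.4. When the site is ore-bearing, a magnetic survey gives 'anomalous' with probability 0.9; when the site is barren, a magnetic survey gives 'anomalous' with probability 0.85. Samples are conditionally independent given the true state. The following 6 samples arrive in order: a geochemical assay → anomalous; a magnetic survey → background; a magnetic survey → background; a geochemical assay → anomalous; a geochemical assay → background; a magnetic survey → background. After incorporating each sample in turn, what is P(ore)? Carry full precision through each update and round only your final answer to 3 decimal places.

After a geochemical assay='anomalous': P(ore) = 0.9·0.9000 / (0.9·0.9000 + 0.4·0.1000) ≈ 0.9529
After a magnetic survey='background': P(ore) = 0.1·0.9529 / (0.1·0.9529 + 0.15·0.0471) ≈ 0.9310
After a magnetic survey='background': P(ore) = 0.1·0.9310 / (0.1·0.9310 + 0.15·0.0690) ≈ 0.9000
After a geochemical assay='anomalous': P(ore) = 0.9·0.9000 / (0.9·0.9000 + 0.4·0.1000) ≈ 0.9529
After a geochemical assay='background': P(ore) = 0.1·0.9529 / (0.1·0.9529 + 0.6·0.0471) ≈ 0.7714
After a magnetic survey='background': P(ore) = 0.1·0.7714 / (0.1·0.7714 + 0.15·0.2286) ≈ 0.6923

0.692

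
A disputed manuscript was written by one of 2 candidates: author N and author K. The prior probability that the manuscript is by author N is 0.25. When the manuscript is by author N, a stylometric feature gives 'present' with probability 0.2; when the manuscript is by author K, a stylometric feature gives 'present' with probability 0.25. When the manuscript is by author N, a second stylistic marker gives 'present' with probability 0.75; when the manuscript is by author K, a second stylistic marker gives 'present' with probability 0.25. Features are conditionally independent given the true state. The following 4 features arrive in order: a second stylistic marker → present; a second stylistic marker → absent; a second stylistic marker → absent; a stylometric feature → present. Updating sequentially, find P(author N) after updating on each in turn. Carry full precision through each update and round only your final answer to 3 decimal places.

0.082

After a second stylistic marker='present': P(author N) = 0.75·0.2500 / (0.75·0.2500 + 0.25·0.7500) ≈ 0.5000
After a second stylistic marker='absent': P(author N) = 0.25·0.5000 / (0.25·0.5000 + 0.75·0.5000) ≈ 0.2500
After a second stylistic marker='absent': P(author N) = 0.25·0.2500 / (0.25·0.2500 + 0.75·0.7500) ≈ 0.1000
After a stylometric feature='present': P(author N) = 0.2·0.1000 / (0.2·0.1000 + 0.25·0.9000) ≈ 0.0816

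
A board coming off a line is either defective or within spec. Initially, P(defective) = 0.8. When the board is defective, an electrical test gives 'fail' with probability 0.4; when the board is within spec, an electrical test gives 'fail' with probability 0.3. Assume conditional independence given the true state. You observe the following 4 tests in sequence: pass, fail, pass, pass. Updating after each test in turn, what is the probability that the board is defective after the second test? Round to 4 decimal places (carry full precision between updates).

After 'pass': P(defective) = 0.6·0.8000 / (0.6·0.8000 + 0.7·0.2000) ≈ 0.7742
After 'fail': P(defective) = 0.4·0.7742 / (0.4·0.7742 + 0.3·0.2258) ≈ 0.8205

0.8205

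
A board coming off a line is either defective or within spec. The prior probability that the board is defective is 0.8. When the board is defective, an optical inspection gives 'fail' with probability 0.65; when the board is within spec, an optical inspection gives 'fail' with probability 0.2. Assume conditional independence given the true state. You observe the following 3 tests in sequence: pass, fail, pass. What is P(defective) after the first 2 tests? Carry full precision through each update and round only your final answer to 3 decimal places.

After 'pass': P(defective) = 0.35·0.8000 / (0.35·0.8000 + 0.8·0.2000) ≈ 0.6364
After 'fail': P(defective) = 0.65·0.6364 / (0.65·0.6364 + 0.2·0.3636) ≈ 0.8505

0.850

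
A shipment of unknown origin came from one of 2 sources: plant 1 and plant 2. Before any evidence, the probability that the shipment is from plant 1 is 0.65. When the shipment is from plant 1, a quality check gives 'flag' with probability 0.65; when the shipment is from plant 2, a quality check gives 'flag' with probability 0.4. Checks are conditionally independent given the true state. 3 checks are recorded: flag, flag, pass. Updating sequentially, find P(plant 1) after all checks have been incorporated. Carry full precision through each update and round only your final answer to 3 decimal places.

Apply Bayes' rule sequentially, carrying P(plant 1) forward.
After 'flag': P(plant 1) = 0.65·0.6500 / (0.65·0.6500 + 0.4·0.3500) ≈ 0.7511
After 'flag': P(plant 1) = 0.65·0.7511 / (0.65·0.7511 + 0.4·0.2489) ≈ 0.8306
After 'pass': P(plant 1) = 0.35·0.8306 / (0.35·0.8306 + 0.6·0.1694) ≈ 0.7410

0.741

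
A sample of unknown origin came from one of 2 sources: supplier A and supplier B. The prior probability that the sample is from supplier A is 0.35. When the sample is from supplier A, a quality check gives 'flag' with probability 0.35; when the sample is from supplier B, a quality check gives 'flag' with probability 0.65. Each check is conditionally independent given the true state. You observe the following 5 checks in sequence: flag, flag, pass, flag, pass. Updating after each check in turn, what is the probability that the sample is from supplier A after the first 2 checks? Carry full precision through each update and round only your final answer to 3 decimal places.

0.135

After 'flag': P(supplier A) = 0.35·0.3500 / (0.35·0.3500 + 0.65·0.6500) ≈ 0.2248
After 'flag': P(supplier A) = 0.35·0.2248 / (0.35·0.2248 + 0.65·0.7752) ≈ 0.1350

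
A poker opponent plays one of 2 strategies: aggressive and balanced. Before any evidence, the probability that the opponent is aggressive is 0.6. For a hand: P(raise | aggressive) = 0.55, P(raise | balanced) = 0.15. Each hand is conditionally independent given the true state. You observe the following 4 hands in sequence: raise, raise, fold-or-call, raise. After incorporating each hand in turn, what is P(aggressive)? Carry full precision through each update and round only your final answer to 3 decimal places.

After 'raise': P(aggressive) = 0.55·0.6000 / (0.55·0.6000 + 0.15·0.4000) ≈ 0.8462
After 'raise': P(aggressive) = 0.55·0.8462 / (0.55·0.8462 + 0.15·0.1538) ≈ 0.9528
After 'fold-or-call': P(aggressive) = 0.45·0.9528 / (0.45·0.9528 + 0.85·0.0472) ≈ 0.9144
After 'raise': P(aggressive) = 0.55·0.9144 / (0.55·0.9144 + 0.15·0.0856) ≈ 0.9751

0.975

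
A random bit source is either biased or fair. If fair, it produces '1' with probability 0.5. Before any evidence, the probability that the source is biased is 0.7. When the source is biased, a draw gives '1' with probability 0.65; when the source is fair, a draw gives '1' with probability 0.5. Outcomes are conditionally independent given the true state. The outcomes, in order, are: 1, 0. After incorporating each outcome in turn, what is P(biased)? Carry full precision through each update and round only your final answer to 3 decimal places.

After '1': P(biased) = 0.65·0.7000 / (0.65·0.7000 + 0.5·0.3000) ≈ 0.7521
After '0': P(biased) = 0.35·0.7521 / (0.35·0.7521 + 0.5·0.2479) ≈ 0.6798

0.680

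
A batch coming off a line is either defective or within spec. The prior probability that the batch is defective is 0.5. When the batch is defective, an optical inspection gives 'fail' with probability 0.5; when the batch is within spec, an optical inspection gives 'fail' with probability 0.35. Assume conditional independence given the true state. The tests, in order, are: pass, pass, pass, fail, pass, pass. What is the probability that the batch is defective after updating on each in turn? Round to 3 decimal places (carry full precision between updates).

After 'pass': P(defective) = 0.5·0.5000 / (0.5·0.5000 + 0.65·0.5000) ≈ 0.4348
After 'pass': P(defective) = 0.5·0.4348 / (0.5·0.4348 + 0.65·0.5652) ≈ 0.3717
After 'pass': P(defective) = 0.5·0.3717 / (0.5·0.3717 + 0.65·0.6283) ≈ 0.3128
After 'fail': P(defective) = 0.5·0.3128 / (0.5·0.3128 + 0.35·0.6872) ≈ 0.3940
After 'pass': P(defective) = 0.5·0.3940 / (0.5·0.3940 + 0.65·0.6060) ≈ 0.3334
After 'pass': P(defective) = 0.5·0.3334 / (0.5·0.3334 + 0.65·0.6666) ≈ 0.2779

0.278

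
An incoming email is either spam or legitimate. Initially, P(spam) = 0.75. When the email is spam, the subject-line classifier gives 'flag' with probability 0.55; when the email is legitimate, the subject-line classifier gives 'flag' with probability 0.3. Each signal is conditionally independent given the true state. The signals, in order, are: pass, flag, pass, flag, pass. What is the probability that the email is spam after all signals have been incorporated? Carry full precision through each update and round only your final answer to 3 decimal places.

0.728

Each posterior becomes the prior for the next update.
After 'pass': P(spam) = 0.45·0.7500 / (0.45·0.7500 + 0.7·0.2500) ≈ 0.6585
After 'flag': P(spam) = 0.55·0.6585 / (0.55·0.6585 + 0.3·0.3415) ≈ 0.7795
After 'pass': P(spam) = 0.45·0.7795 / (0.45·0.7795 + 0.7·0.2205) ≈ 0.6945
After 'flag': P(spam) = 0.55·0.6945 / (0.55·0.6945 + 0.3·0.3055) ≈ 0.8065
After 'pass': P(spam) = 0.45·0.8065 / (0.45·0.8065 + 0.7·0.1935) ≈ 0.7282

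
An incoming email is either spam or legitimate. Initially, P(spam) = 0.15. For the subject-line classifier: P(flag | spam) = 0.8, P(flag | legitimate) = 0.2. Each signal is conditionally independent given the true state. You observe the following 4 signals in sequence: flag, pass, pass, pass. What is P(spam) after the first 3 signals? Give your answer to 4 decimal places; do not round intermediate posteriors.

Apply Bayes' rule sequentially, carrying P(spam) forward.
After 'flag': P(spam) = 0.8·0.1500 / (0.8·0.1500 + 0.2·0.8500) ≈ 0.4138
After 'pass': P(spam) = 0.2·0.4138 / (0.2·0.4138 + 0.8·0.5862) ≈ 0.1500
After 'pass': P(spam) = 0.2·0.1500 / (0.2·0.1500 + 0.8·0.8500) ≈ 0.0423

0.0423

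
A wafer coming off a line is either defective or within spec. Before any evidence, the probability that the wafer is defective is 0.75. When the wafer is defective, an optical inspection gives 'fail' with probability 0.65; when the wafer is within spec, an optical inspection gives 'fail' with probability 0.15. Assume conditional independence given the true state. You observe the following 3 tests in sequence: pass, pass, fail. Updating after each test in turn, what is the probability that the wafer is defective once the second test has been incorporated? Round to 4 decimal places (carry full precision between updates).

Each posterior becomes the prior for the next update.
After 'pass': P(defective) = 0.35·0.7500 / (0.35·0.7500 + 0.85·0.2500) ≈ 0.5526
After 'pass': P(defective) = 0.35·0.5526 / (0.35·0.5526 + 0.85·0.4474) ≈ 0.3372

0.3372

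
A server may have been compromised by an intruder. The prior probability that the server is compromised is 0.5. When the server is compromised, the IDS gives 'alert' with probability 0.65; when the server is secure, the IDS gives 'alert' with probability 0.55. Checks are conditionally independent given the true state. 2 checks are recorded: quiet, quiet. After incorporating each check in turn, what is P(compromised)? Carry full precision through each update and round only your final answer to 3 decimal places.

0.377

After 'quiet': P(compromised) = 0.35·0.5000 / (0.35·0.5000 + 0.45·0.5000) ≈ 0.4375
After 'quiet': P(compromised) = 0.35·0.4375 / (0.35·0.4375 + 0.45·0.5625) ≈ 0.3769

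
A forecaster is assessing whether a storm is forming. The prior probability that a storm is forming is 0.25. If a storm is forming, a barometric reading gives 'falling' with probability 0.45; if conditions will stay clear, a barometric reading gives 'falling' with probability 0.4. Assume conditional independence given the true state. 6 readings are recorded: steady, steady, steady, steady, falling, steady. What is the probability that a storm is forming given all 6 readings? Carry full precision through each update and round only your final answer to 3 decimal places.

0.195

After 'steady': P(storm) = 0.55·0.2500 / (0.55·0.2500 + 0.6·0.7500) ≈ 0.2340
After 'steady': P(storm) = 0.55·0.2340 / (0.55·0.2340 + 0.6·0.7660) ≈ 0.2188
After 'steady': P(storm) = 0.55·0.2188 / (0.55·0.2188 + 0.6·0.7812) ≈ 0.2043
After 'steady': P(storm) = 0.55·0.2043 / (0.55·0.2043 + 0.6·0.7957) ≈ 0.1905
After 'falling': P(storm) = 0.45·0.1905 / (0.45·0.1905 + 0.4·0.8095) ≈ 0.2093
After 'steady': P(storm) = 0.55·0.2093 / (0.55·0.2093 + 0.6·0.7907) ≈ 0.1953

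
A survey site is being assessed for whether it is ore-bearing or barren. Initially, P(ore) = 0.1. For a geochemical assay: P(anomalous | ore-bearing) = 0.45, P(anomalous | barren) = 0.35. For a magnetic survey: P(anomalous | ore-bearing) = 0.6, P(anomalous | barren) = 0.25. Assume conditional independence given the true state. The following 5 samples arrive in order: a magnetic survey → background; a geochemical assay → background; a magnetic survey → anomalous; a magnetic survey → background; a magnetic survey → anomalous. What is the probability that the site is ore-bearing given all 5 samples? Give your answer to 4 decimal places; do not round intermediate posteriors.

0.1335

After a magnetic survey='background': P(ore) = 0.4·0.1000 / (0.4·0.1000 + 0.75·0.9000) ≈ 0.0559
After a geochemical assay='background': P(ore) = 0.55·0.0559 / (0.55·0.0559 + 0.65·0.9441) ≈ 0.0477
After a magnetic survey='anomalous': P(ore) = 0.6·0.0477 / (0.6·0.0477 + 0.25·0.9523) ≈ 0.1074
After a magnetic survey='background': P(ore) = 0.4·0.1074 / (0.4·0.1074 + 0.75·0.8926) ≈ 0.0603
After a magnetic survey='anomalous': P(ore) = 0.6·0.0603 / (0.6·0.0603 + 0.25·0.9397) ≈ 0.1335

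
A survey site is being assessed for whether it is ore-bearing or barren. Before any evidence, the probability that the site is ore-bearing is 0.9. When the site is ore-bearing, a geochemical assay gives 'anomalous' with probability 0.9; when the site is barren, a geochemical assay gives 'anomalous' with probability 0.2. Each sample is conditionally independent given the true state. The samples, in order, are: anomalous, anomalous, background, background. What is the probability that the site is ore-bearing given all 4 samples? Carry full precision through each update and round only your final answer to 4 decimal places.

0.7401

Each posterior becomes the prior for the next update.
After 'anomalous': P(ore) = 0.9·0.9000 / (0.9·0.9000 + 0.2·0.1000) ≈ 0.9759
After 'anomalous': P(ore) = 0.9·0.9759 / (0.9·0.9759 + 0.2·0.0241) ≈ 0.9945
After 'background': P(ore) = 0.1·0.9945 / (0.1·0.9945 + 0.8·0.0055) ≈ 0.9580
After 'background': P(ore) = 0.1·0.9580 / (0.1·0.9580 + 0.8·0.0420) ≈ 0.7401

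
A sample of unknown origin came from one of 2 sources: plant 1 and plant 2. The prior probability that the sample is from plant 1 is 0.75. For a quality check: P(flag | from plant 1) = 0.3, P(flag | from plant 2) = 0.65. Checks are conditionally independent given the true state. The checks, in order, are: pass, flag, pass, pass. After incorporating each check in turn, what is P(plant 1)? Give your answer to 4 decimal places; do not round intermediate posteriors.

After 'pass': P(plant 1) = 0.7·0.7500 / (0.7·0.7500 + 0.35·0.2500) ≈ 0.8571
After 'flag': P(plant 1) = 0.3·0.8571 / (0.3·0.8571 + 0.65·0.1429) ≈ 0.7347
After 'pass': P(plant 1) = 0.7·0.7347 / (0.7·0.7347 + 0.35·0.2653) ≈ 0.8471
After 'pass': P(plant 1) = 0.7·0.8471 / (0.7·0.8471 + 0.35·0.1529) ≈ 0.9172

0.9172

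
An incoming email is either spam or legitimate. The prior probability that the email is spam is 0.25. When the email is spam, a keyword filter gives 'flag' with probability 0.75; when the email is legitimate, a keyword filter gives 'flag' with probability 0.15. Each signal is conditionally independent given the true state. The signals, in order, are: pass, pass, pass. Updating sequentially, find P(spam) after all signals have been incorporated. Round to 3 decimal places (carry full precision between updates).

0.008

Each posterior becomes the prior for the next update.
After 'pass': P(spam) = 0.25·0.2500 / (0.25·0.2500 + 0.85·0.7500) ≈ 0.0893
After 'pass': P(spam) = 0.25·0.0893 / (0.25·0.0893 + 0.85·0.9107) ≈ 0.0280
After 'pass': P(spam) = 0.25·0.0280 / (0.25·0.0280 + 0.85·0.9720) ≈ 0.0084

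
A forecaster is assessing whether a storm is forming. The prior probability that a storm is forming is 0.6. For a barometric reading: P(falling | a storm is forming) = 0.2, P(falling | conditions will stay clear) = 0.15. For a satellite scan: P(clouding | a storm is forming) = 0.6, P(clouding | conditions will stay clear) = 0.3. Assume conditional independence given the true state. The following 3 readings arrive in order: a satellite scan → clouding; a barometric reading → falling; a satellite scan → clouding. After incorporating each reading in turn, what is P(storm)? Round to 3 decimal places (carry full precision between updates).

After a satellite scan='clouding': P(storm) = 0.6·0.6000 / (0.6·0.6000 + 0.3·0.4000) ≈ 0.7500
After a barometric reading='falling': P(storm) = 0.2·0.7500 / (0.2·0.7500 + 0.15·0.2500) ≈ 0.8000
After a satellite scan='clouding': P(storm) = 0.6·0.8000 / (0.6·0.8000 + 0.3·0.2000) ≈ 0.8889

0.889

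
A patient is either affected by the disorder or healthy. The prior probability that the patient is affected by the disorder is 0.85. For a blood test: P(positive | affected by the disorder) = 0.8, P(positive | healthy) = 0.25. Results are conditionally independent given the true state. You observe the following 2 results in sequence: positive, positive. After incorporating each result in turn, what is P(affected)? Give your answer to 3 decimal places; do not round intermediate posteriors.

After 'positive': P(affected) = 0.8·0.8500 / (0.8·0.8500 + 0.25·0.1500) ≈ 0.9477
After 'positive': P(affected) = 0.8·0.9477 / (0.8·0.9477 + 0.25·0.0523) ≈ 0.9831

0.983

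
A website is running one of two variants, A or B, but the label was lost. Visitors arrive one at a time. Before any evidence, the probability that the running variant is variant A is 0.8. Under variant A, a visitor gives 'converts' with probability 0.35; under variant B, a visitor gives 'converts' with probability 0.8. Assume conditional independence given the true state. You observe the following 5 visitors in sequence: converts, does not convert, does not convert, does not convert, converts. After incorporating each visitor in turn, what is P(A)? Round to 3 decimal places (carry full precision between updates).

After 'converts': P(A) = 0.35·0.8000 / (0.35·0.8000 + 0.8·0.2000) ≈ 0.6364
After 'does not convert': P(A) = 0.65·0.6364 / (0.65·0.6364 + 0.2·0.3636) ≈ 0.8505
After 'does not convert': P(A) = 0.65·0.8505 / (0.65·0.8505 + 0.2·0.1495) ≈ 0.9487
After 'does not convert': P(A) = 0.65·0.9487 / (0.65·0.9487 + 0.2·0.0513) ≈ 0.9836
After 'converts': P(A) = 0.35·0.9836 / (0.35·0.9836 + 0.8·0.0164) ≈ 0.9633

0.963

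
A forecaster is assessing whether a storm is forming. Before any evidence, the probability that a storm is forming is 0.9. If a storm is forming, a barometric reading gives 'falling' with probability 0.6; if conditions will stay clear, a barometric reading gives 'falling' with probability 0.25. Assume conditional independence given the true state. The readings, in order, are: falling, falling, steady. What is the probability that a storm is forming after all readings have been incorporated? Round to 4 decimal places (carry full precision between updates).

After 'falling': P(storm) = 0.6·0.9000 / (0.6·0.9000 + 0.25·0.1000) ≈ 0.9558
After 'falling': P(storm) = 0.6·0.9558 / (0.6·0.9558 + 0.25·0.0442) ≈ 0.9811
After 'steady': P(storm) = 0.4·0.9811 / (0.4·0.9811 + 0.75·0.0189) ≈ 0.9651

0.9651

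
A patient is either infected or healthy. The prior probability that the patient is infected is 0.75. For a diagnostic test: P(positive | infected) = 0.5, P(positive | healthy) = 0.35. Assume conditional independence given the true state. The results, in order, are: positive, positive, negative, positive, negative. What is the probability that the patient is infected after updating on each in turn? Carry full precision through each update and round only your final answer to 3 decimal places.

0.838

After 'positive': P(infected) = 0.5·0.7500 / (0.5·0.7500 + 0.35·0.2500) ≈ 0.8108
After 'positive': P(infected) = 0.5·0.8108 / (0.5·0.8108 + 0.35·0.1892) ≈ 0.8596
After 'negative': P(infected) = 0.5·0.8596 / (0.5·0.8596 + 0.65·0.1404) ≈ 0.8249
After 'positive': P(infected) = 0.5·0.8249 / (0.5·0.8249 + 0.35·0.1751) ≈ 0.8706
After 'negative': P(infected) = 0.5·0.8706 / (0.5·0.8706 + 0.65·0.1294) ≈ 0.8381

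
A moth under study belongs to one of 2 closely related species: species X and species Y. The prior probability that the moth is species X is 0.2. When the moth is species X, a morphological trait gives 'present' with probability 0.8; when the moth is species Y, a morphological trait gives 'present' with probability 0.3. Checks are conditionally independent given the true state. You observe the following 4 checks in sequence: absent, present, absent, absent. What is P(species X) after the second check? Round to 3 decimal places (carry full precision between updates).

Apply Bayes' rule sequentially, carrying P(species X) forward.
After 'absent': P(species X) = 0.2·0.2000 / (0.2·0.2000 + 0.7·0.8000) ≈ 0.0667
After 'present': P(species X) = 0.8·0.0667 / (0.8·0.0667 + 0.3·0.9333) ≈ 0.1600

0.160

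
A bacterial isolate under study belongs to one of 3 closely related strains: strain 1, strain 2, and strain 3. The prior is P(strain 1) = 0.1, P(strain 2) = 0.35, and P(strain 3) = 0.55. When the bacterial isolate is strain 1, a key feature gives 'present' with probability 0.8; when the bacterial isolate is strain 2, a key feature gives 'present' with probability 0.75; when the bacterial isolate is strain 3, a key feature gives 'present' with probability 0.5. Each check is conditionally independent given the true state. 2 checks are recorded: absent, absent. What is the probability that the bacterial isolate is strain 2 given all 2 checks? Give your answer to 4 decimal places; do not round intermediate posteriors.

0.1339

After 'absent': normaliser = 0.2·0.1000 + 0.25·0.3500 + 0.5·0.5500; P(strain 1) ≈ 0.0523, P(strain 2) ≈ 0.2288, P(strain 3) ≈ 0.7190
After 'absent': normaliser = 0.2·0.0523 + 0.25·0.2288 + 0.5·0.7190; P(strain 1) ≈ 0.0245, P(strain 2) ≈ 0.1339, P(strain 3) ≈ 0.8416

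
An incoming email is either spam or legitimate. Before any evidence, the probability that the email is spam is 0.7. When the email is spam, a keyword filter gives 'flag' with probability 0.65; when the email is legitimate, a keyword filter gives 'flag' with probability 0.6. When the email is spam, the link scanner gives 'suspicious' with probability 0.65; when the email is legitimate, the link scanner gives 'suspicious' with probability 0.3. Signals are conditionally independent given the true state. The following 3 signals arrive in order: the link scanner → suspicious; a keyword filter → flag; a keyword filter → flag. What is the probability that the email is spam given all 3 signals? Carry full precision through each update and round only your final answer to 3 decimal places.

After the link scanner='suspicious': P(spam) = 0.65·0.7000 / (0.65·0.7000 + 0.3·0.3000) ≈ 0.8349
After a keyword filter='flag': P(spam) = 0.65·0.8349 / (0.65·0.8349 + 0.6·0.1651) ≈ 0.8456
After a keyword filter='flag': P(spam) = 0.65·0.8456 / (0.65·0.8456 + 0.6·0.1544) ≈ 0.8558

0.856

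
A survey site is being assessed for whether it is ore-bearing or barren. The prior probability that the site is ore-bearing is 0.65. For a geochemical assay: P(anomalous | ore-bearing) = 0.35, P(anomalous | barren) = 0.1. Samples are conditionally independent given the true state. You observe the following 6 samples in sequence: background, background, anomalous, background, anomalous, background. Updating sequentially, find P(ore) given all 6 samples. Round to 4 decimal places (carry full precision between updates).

After 'background': P(ore) = 0.65·0.6500 / (0.65·0.6500 + 0.9·0.3500) ≈ 0.5729
After 'background': P(ore) = 0.65·0.5729 / (0.65·0.5729 + 0.9·0.4271) ≈ 0.4920
After 'anomalous': P(ore) = 0.35·0.4920 / (0.35·0.4920 + 0.1·0.5080) ≈ 0.7722
After 'background': P(ore) = 0.65·0.7722 / (0.65·0.7722 + 0.9·0.2278) ≈ 0.7100
After 'anomalous': P(ore) = 0.35·0.7100 / (0.35·0.7100 + 0.1·0.2900) ≈ 0.8955
After 'background': P(ore) = 0.65·0.8955 / (0.65·0.8955 + 0.9·0.1045) ≈ 0.8609

0.8609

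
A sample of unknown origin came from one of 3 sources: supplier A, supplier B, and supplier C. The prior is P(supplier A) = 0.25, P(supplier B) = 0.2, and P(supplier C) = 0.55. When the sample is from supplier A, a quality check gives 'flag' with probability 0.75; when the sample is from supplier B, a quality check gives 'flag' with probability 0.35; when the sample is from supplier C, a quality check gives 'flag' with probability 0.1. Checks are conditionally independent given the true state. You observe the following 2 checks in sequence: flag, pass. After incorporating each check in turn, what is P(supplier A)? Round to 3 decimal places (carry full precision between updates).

0.330

After 'flag': normaliser = 0.75·0.2500 + 0.35·0.2000 + 0.1·0.5500; P(supplier A) ≈ 0.6000, P(supplier B) ≈ 0.2240, P(supplier C) ≈ 0.1760
After 'pass': normaliser = 0.25·0.6000 + 0.65·0.2240 + 0.9·0.1760; P(supplier A) ≈ 0.3304, P(supplier B) ≈ 0.3207, P(supplier C) ≈ 0.3489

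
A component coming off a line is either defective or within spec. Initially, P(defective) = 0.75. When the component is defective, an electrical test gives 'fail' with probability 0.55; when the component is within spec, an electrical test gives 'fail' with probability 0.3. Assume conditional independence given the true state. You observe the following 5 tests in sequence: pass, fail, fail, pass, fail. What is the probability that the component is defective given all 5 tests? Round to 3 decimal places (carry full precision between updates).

0.884

After 'pass': P(defective) = 0.45·0.7500 / (0.45·0.7500 + 0.7·0.2500) ≈ 0.6585
After 'fail': P(defective) = 0.55·0.6585 / (0.55·0.6585 + 0.3·0.3415) ≈ 0.7795
After 'fail': P(defective) = 0.55·0.7795 / (0.55·0.7795 + 0.3·0.2205) ≈ 0.8663
After 'pass': P(defective) = 0.45·0.8663 / (0.45·0.8663 + 0.7·0.1337) ≈ 0.8065
After 'fail': P(defective) = 0.55·0.8065 / (0.55·0.8065 + 0.3·0.1935) ≈ 0.8843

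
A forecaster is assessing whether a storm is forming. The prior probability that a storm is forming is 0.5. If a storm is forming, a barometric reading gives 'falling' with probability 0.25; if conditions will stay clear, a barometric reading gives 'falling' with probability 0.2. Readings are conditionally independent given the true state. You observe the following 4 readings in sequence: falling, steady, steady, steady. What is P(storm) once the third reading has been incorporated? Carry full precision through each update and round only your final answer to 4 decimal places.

0.5235

Apply Bayes' rule sequentially, carrying P(storm) forward.
After 'falling': P(storm) = 0.25·0.5000 / (0.25·0.5000 + 0.2·0.5000) ≈ 0.5556
After 'steady': P(storm) = 0.75·0.5556 / (0.75·0.5556 + 0.8·0.4444) ≈ 0.5396
After 'steady': P(storm) = 0.75·0.5396 / (0.75·0.5396 + 0.8·0.4604) ≈ 0.5235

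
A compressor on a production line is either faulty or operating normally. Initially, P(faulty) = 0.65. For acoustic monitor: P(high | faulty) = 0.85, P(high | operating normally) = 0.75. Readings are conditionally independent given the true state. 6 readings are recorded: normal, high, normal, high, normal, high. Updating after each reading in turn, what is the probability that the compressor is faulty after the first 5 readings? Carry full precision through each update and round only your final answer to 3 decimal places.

After 'normal': P(faulty) = 0.15·0.6500 / (0.15·0.6500 + 0.25·0.3500) ≈ 0.5270
After 'high': P(faulty) = 0.85·0.5270 / (0.85·0.5270 + 0.75·0.4730) ≈ 0.5581
After 'normal': P(faulty) = 0.15·0.5581 / (0.15·0.5581 + 0.25·0.4419) ≈ 0.4311
After 'high': P(faulty) = 0.85·0.4311 / (0.85·0.4311 + 0.75·0.5689) ≈ 0.4620
After 'normal': P(faulty) = 0.15·0.4620 / (0.15·0.4620 + 0.25·0.5380) ≈ 0.3400

0.340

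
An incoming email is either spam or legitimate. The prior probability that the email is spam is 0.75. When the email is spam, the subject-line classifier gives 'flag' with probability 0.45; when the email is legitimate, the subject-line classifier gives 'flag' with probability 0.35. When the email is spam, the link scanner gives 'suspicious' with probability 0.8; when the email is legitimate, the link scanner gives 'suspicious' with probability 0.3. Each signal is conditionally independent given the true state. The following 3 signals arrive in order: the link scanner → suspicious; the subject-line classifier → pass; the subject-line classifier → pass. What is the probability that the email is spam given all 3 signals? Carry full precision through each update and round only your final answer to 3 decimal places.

0.851

After the link scanner='suspicious': P(spam) = 0.8·0.7500 / (0.8·0.7500 + 0.3·0.2500) ≈ 0.8889
After the subject-line classifier='pass': P(spam) = 0.55·0.8889 / (0.55·0.8889 + 0.65·0.1111) ≈ 0.8713
After the subject-line classifier='pass': P(spam) = 0.55·0.8713 / (0.55·0.8713 + 0.65·0.1287) ≈ 0.8514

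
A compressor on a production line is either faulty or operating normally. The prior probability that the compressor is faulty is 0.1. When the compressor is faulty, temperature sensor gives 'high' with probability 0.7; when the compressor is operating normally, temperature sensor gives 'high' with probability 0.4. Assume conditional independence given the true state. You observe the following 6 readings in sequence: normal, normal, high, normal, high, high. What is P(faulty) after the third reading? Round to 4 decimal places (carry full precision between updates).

0.0464

Each posterior becomes the prior for the next update.
After 'normal': P(faulty) = 0.3·0.1000 / (0.3·0.1000 + 0.6·0.9000) ≈ 0.0526
After 'normal': P(faulty) = 0.3·0.0526 / (0.3·0.0526 + 0.6·0.9474) ≈ 0.0270
After 'high': P(faulty) = 0.7·0.0270 / (0.7·0.0270 + 0.4·0.9730) ≈ 0.0464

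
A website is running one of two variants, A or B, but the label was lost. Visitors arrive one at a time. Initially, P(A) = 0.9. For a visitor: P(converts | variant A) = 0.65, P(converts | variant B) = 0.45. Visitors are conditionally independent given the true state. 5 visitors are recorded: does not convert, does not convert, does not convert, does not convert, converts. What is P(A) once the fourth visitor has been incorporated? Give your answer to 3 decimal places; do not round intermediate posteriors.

Apply Bayes' rule sequentially, carrying P(A) forward.
After 'does not convert': P(A) = 0.35·0.9000 / (0.35·0.9000 + 0.55·0.1000) ≈ 0.8514
After 'does not convert': P(A) = 0.35·0.8514 / (0.35·0.8514 + 0.55·0.1486) ≈ 0.7847
After 'does not convert': P(A) = 0.35·0.7847 / (0.35·0.7847 + 0.55·0.2153) ≈ 0.6987
After 'does not convert': P(A) = 0.35·0.6987 / (0.35·0.6987 + 0.55·0.3013) ≈ 0.5961

0.596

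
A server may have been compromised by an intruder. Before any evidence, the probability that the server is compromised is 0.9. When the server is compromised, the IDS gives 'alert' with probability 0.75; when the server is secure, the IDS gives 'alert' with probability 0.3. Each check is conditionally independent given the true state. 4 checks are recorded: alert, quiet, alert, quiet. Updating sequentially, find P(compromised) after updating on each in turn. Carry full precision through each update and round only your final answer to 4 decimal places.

0.8777

After 'alert': P(compromised) = 0.75·0.9000 / (0.75·0.9000 + 0.3·0.1000) ≈ 0.9574
After 'quiet': P(compromised) = 0.25·0.9574 / (0.25·0.9574 + 0.7·0.0426) ≈ 0.8893
After 'alert': P(compromised) = 0.75·0.8893 / (0.75·0.8893 + 0.3·0.1107) ≈ 0.9526
After 'quiet': P(compromised) = 0.25·0.9526 / (0.25·0.9526 + 0.7·0.0474) ≈ 0.8777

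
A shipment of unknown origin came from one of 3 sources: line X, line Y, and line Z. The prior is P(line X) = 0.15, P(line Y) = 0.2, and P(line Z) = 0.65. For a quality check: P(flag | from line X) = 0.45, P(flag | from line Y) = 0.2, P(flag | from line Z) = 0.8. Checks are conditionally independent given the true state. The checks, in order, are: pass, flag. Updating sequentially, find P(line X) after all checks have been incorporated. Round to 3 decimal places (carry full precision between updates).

Each posterior becomes the prior for the next update.
After 'pass': normaliser = 0.55·0.1500 + 0.8·0.2000 + 0.2·0.6500; P(line X) ≈ 0.2215, P(line Y) ≈ 0.4295, P(line Z) ≈ 0.3490
After 'flag': normaliser = 0.45·0.2215 + 0.2·0.4295 + 0.8·0.3490; P(line X) ≈ 0.2144, P(line Y) ≈ 0.1848, P(line Z) ≈ 0.6007

0.214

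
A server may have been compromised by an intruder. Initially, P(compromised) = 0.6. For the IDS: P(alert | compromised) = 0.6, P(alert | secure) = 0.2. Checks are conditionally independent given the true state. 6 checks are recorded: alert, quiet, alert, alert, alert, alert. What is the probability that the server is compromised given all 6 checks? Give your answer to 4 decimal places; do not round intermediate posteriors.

0.9945

After 'alert': P(compromised) = 0.6·0.6000 / (0.6·0.6000 + 0.2·0.4000) ≈ 0.8182
After 'quiet': P(compromised) = 0.4·0.8182 / (0.4·0.8182 + 0.8·0.1818) ≈ 0.6923
After 'alert': P(compromised) = 0.6·0.6923 / (0.6·0.6923 + 0.2·0.3077) ≈ 0.8710
After 'alert': P(compromised) = 0.6·0.8710 / (0.6·0.8710 + 0.2·0.1290) ≈ 0.9529
After 'alert': P(compromised) = 0.6·0.9529 / (0.6·0.9529 + 0.2·0.0471) ≈ 0.9838
After 'alert': P(compromised) = 0.6·0.9838 / (0.6·0.9838 + 0.2·0.0162) ≈ 0.9945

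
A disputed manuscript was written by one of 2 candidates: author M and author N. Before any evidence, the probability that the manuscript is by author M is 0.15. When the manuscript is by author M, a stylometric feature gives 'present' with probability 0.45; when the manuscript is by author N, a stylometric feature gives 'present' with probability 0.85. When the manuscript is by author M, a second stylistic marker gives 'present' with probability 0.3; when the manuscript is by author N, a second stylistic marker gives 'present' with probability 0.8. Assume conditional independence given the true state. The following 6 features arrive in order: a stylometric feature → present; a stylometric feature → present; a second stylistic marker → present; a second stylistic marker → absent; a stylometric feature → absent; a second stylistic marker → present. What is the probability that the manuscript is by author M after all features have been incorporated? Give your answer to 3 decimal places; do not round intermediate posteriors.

0.082

After a stylometric feature='present': P(author M) = 0.45·0.1500 / (0.45·0.1500 + 0.85·0.8500) ≈ 0.0854
After a stylometric feature='present': P(author M) = 0.45·0.0854 / (0.45·0.0854 + 0.85·0.9146) ≈ 0.0471
After a second stylistic marker='present': P(author M) = 0.3·0.0471 / (0.3·0.0471 + 0.8·0.9529) ≈ 0.0182
After a second stylistic marker='absent': P(author M) = 0.7·0.0182 / (0.7·0.0182 + 0.2·0.9818) ≈ 0.0610
After a stylometric feature='absent': P(author M) = 0.55·0.0610 / (0.55·0.0610 + 0.15·0.9390) ≈ 0.1923
After a second stylistic marker='present': P(author M) = 0.3·0.1923 / (0.3·0.1923 + 0.8·0.8077) ≈ 0.0819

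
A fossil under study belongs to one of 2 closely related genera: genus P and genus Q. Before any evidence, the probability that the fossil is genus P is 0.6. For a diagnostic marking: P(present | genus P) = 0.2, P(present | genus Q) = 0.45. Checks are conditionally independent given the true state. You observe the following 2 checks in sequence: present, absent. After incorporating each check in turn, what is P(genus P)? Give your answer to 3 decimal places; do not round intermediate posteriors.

After 'present': P(genus P) = 0.2·0.6000 / (0.2·0.6000 + 0.45·0.4000) ≈ 0.4000
After 'absent': P(genus P) = 0.8·0.4000 / (0.8·0.4000 + 0.55·0.6000) ≈ 0.4923

0.492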